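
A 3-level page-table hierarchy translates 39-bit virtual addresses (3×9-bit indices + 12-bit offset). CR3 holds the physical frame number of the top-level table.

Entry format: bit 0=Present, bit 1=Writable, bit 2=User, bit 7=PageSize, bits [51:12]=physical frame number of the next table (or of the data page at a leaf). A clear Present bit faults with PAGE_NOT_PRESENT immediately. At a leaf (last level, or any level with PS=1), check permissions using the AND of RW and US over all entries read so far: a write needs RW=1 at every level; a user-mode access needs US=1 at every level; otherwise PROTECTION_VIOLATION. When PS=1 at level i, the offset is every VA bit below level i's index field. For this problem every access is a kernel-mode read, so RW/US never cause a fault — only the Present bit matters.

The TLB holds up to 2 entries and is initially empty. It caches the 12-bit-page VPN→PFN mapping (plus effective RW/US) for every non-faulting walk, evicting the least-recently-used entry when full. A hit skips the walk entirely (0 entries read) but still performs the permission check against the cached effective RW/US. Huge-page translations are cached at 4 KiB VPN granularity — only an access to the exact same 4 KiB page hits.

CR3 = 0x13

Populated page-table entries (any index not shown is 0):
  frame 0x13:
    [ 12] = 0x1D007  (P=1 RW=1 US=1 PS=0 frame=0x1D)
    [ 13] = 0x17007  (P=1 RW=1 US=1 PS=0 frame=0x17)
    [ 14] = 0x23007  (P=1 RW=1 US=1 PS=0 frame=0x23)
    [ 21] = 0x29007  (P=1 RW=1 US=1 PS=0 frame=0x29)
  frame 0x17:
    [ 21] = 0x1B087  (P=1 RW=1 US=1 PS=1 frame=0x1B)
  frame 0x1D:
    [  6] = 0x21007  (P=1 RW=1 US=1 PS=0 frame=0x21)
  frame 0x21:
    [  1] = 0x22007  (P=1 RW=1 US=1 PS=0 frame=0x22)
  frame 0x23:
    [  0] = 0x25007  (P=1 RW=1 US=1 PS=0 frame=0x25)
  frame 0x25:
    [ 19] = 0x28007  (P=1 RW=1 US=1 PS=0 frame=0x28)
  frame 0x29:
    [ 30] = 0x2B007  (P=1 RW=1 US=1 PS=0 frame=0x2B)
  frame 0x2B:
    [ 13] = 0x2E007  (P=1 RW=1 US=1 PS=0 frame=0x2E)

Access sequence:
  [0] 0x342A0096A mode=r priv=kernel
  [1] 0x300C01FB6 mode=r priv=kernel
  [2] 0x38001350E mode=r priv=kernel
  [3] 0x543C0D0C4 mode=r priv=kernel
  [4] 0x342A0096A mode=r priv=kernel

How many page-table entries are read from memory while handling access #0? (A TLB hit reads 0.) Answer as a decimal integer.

Per-access translation:
#0 VA=0x342A0096A (r,kernel):
  [0] read 0x13 idx=13: raw=0x17007 flags P=1 W=1 U=1 S=0
  [1] read 0x17 idx=21: raw=0x1B087 flags P=1 W=1 U=1 S=1
  ⇒ phys 0x1B96A (huge @L1)  [2 reads]
#1 VA=0x300C01FB6 (r,kernel):
  [0] read 0x13 idx=12: raw=0x1D007 flags P=1 W=1 U=1 S=0
  [1] read 0x1D idx=6: raw=0x21007 flags P=1 W=1 U=1 S=0
  [2] read 0x21 idx=1: raw=0x22007 flags P=1 W=1 U=1 S=0
  ⇒ phys 0x22FB6  [3 reads]
#2 VA=0x38001350E (r,kernel):
  [0] read 0x13 idx=14: raw=0x23007 flags P=1 W=1 U=1 S=0
  [1] read 0x23 idx=0: raw=0x25007 flags P=1 W=1 U=1 S=0
  [2] read 0x25 idx=19: raw=0x28007 flags P=1 W=1 U=1 S=0
  ⇒ phys 0x2850E  [3 reads]
#3 VA=0x543C0D0C4 (r,kernel):
  [0] read 0x13 idx=21: raw=0x29007 flags P=1 W=1 U=1 S=0
  [1] read 0x29 idx=30: raw=0x2B007 flags P=1 W=1 U=1 S=0
  [2] read 0x2B idx=13: raw=0x2E007 flags P=1 W=1 U=1 S=0
  ⇒ phys 0x2E0C4  [3 reads]
#4 VA=0x342A0096A (r,kernel):
  [0] read 0x13 idx=13: raw=0x17007 flags P=1 W=1 U=1 S=0
  [1] read 0x17 idx=21: raw=0x1B087 flags P=1 W=1 U=1 S=1
  ⇒ phys 0x1B96A (huge @L1)  [2 reads]

Entries read for #0: 2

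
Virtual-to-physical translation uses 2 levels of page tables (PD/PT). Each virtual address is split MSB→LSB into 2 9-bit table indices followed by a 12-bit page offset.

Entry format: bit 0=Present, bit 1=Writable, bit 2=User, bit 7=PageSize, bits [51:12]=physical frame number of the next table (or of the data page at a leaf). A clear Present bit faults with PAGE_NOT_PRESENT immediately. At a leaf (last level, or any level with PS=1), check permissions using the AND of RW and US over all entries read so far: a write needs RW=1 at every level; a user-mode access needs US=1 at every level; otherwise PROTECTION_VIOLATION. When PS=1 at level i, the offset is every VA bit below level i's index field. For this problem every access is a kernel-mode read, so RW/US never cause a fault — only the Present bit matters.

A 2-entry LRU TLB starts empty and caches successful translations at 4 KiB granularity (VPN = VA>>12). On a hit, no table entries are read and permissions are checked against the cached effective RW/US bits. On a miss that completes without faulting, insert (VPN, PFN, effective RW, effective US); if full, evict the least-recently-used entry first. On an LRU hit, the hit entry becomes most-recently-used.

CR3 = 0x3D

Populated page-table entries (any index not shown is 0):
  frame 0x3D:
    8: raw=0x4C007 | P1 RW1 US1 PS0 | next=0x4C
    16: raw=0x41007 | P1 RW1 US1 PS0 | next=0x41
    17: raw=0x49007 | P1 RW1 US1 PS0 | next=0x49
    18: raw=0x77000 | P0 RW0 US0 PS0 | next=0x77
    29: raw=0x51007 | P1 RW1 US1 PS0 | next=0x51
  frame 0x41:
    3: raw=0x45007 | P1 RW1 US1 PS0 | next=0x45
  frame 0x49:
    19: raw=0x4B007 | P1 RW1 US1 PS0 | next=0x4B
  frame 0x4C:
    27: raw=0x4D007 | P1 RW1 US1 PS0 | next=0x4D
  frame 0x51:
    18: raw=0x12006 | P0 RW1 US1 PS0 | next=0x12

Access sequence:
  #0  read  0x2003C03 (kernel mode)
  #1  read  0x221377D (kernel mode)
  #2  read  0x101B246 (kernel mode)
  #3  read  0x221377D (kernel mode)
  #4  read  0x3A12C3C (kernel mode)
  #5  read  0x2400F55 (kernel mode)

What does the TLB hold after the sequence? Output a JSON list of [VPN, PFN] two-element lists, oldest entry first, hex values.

Per-access translation:
#0 VA=0x2003C03 (r,kernel):
  L0 @0x3D[16] → 0x41007  P=1,RW=1,US=1,PS=0
  L1 @0x41[3] → 0x45007  P=1,RW=1,US=1,PS=0
  ⇒ phys 0x45C03  [2 reads]
#1 VA=0x221377D (r,kernel):
  L0 @0x3D[17] → 0x49007  P=1,RW=1,US=1,PS=0
  L1 @0x49[19] → 0x4B007  P=1,RW=1,US=1,PS=0
  ⇒ phys 0x4B77D  [2 reads]
#2 VA=0x101B246 (r,kernel):
  L0 @0x3D[8] → 0x4C007  P=1,RW=1,US=1,PS=0
  L1 @0x4C[27] → 0x4D007  P=1,RW=1,US=1,PS=0
  ⇒ phys 0x4D246  [2 reads]
#3 VA=0x221377D (r,kernel):
  TLB hit vpn=0x2213 → PA=0x4B77D
#4 VA=0x3A12C3C (r,kernel):
  L0 @0x3D[29] → 0x51007  P=1,RW=1,US=1,PS=0
  L1 @0x51[18] → 0x12006  P=0,RW=1,US=1,PS=0
  ⇒ fault: PAGE_NOT_PRESENT  — 2 lookups
#5 VA=0x2400F55 (r,kernel):
  L0 @0x3D[18] → 0x77000  P=0,RW=0,US=0,PS=0
  ⇒ fault: PAGE_NOT_PRESENT  — 1 lookups

TLB: [["0x101B", "0x4D"], ["0x2213", "0x4B"]]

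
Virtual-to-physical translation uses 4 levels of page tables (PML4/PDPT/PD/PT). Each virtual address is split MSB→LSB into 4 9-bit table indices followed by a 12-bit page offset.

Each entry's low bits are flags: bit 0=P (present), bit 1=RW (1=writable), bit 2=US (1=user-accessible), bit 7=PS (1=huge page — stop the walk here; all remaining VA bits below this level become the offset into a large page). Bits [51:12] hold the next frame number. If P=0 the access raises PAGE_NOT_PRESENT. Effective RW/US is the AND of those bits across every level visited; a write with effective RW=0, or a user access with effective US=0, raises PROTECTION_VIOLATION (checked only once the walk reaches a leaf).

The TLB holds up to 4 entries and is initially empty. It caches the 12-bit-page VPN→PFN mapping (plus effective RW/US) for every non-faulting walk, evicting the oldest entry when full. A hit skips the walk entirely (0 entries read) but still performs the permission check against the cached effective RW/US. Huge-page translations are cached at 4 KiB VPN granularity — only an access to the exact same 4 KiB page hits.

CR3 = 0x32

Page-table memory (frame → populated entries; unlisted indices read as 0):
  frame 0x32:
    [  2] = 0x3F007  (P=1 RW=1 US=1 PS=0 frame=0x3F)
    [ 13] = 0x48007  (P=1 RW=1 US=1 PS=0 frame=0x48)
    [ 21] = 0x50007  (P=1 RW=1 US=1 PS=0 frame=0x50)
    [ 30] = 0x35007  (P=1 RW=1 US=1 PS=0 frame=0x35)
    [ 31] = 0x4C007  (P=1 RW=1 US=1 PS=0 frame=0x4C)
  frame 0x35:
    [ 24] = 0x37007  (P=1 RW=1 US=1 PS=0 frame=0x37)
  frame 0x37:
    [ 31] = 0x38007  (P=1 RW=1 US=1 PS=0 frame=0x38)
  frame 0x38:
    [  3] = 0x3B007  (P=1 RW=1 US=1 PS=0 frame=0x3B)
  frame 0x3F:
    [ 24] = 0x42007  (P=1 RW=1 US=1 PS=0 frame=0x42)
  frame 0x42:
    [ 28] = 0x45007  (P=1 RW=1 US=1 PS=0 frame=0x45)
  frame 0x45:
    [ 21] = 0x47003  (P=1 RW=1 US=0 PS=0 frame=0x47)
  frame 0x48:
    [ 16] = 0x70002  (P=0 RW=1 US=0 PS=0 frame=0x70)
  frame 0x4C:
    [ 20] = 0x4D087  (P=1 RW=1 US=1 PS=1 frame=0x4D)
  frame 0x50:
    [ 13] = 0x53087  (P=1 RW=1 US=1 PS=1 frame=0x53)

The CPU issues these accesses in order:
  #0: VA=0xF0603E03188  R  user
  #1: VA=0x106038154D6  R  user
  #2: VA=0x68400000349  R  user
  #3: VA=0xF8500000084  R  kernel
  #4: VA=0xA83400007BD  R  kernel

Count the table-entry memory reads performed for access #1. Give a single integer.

Per-access translation:
#0 VA=0xF0603E03188 (r,user):
  L0: frame=0x32 idx=30 entry=0x35007 [P=1 RW=1 US=1 PS=0]
  L1: frame=0x35 idx=24 entry=0x37007 [P=1 RW=1 US=1 PS=0]
  L2: frame=0x37 idx=31 entry=0x38007 [P=1 RW=1 US=1 PS=0]
  L3: frame=0x38 idx=3 entry=0x3B007 [P=1 RW=1 US=1 PS=0]
  → PA=0x3B188  (4 entries read)
#1 VA=0x106038154D6 (r,user):
  L0: frame=0x32 idx=2 entry=0x3F007 [P=1 RW=1 US=1 PS=0]
  L1: frame=0x3F idx=24 entry=0x42007 [P=1 RW=1 US=1 PS=0]
  L2: frame=0x42 idx=28 entry=0x45007 [P=1 RW=1 US=1 PS=0]
  L3: frame=0x45 idx=21 entry=0x47003 [P=1 RW=1 US=0 PS=0]
  → PROTECTION_VIOLATION  (4 entries read)
#2 VA=0x68400000349 (r,user):
  L0: frame=0x32 idx=13 entry=0x48007 [P=1 RW=1 US=1 PS=0]
  L1: frame=0x48 idx=16 entry=0x70002 [P=0 RW=1 US=0 PS=0]
  → PAGE_NOT_PRESENT  (2 entries read)
#3 VA=0xF8500000084 (r,kernel):
  L0: frame=0x32 idx=31 entry=0x4C007 [P=1 RW=1 US=1 PS=0]
  L1: frame=0x4C idx=20 entry=0x4D087 [P=1 RW=1 US=1 PS=1]
  → PA=0x4D084 (huge @L1)  (2 entries read)
#4 VA=0xA83400007BD (r,kernel):
  L0: frame=0x32 idx=21 entry=0x50007 [P=1 RW=1 US=1 PS=0]
  L1: frame=0x50 idx=13 entry=0x53087 [P=1 RW=1 US=1 PS=1]
  → PA=0x537BD (huge @L1)  (2 entries read)

Entries read for #1: 4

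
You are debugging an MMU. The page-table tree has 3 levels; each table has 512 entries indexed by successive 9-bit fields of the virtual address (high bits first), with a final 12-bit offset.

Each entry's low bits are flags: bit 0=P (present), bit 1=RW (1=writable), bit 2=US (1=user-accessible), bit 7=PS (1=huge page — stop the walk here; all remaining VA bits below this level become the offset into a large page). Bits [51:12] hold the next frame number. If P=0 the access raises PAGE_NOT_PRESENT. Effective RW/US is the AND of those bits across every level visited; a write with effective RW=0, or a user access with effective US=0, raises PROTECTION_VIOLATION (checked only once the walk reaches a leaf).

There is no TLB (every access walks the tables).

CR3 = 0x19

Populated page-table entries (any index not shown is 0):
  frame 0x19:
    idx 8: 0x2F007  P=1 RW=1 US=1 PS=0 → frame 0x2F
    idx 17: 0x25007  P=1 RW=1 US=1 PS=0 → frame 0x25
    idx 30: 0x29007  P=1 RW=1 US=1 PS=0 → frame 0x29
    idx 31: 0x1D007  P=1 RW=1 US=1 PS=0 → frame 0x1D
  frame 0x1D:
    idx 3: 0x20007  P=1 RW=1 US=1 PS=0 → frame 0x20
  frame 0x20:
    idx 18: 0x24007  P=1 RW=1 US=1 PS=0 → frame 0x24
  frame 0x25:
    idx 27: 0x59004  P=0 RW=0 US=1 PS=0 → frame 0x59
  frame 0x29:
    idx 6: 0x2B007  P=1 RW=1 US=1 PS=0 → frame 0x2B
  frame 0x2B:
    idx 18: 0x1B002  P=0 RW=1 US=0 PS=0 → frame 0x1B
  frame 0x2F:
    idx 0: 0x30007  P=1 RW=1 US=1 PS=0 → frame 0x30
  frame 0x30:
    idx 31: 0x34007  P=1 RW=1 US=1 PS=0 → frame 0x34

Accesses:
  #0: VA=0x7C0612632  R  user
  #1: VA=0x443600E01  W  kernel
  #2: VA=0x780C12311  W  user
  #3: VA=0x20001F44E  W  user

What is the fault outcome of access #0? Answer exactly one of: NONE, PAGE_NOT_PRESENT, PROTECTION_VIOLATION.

Walk each access:
#0 VA=0x7C0612632 (r,user):
  L0: frame=0x19 idx=31 entry=0x1D007 [P=1 RW=1 US=1 PS=0]
  L1: frame=0x1D idx=3 entry=0x20007 [P=1 RW=1 US=1 PS=0]
  L2: frame=0x20 idx=18 entry=0x24007 [P=1 RW=1 US=1 PS=0]
  → PA=0x24632  (3 entries read)
#1 VA=0x443600E01 (w,kernel):
  L0: frame=0x19 idx=17 entry=0x25007 [P=1 RW=1 US=1 PS=0]
  L1: frame=0x25 idx=27 entry=0x59004 [P=0 RW=0 US=1 PS=0]
  → PAGE_NOT_PRESENT  (2 entries read)
#2 VA=0x780C12311 (w,user):
  L0: frame=0x19 idx=30 entry=0x29007 [P=1 RW=1 US=1 PS=0]
  L1: frame=0x29 idx=6 entry=0x2B007 [P=1 RW=1 US=1 PS=0]
  L2: frame=0x2B idx=18 entry=0x1B002 [P=0 RW=1 US=0 PS=0]
  → PAGE_NOT_PRESENT  (3 entries read)
#3 VA=0x20001F44E (w,user):
  L0: frame=0x19 idx=8 entry=0x2F007 [P=1 RW=1 US=1 PS=0]
  L1: frame=0x2F idx=0 entry=0x30007 [P=1 RW=1 US=1 PS=0]
  L2: frame=0x30 idx=31 entry=0x34007 [P=1 RW=1 US=1 PS=0]
  → PA=0x3444E  (3 entries read)

Access #0 fault: NONE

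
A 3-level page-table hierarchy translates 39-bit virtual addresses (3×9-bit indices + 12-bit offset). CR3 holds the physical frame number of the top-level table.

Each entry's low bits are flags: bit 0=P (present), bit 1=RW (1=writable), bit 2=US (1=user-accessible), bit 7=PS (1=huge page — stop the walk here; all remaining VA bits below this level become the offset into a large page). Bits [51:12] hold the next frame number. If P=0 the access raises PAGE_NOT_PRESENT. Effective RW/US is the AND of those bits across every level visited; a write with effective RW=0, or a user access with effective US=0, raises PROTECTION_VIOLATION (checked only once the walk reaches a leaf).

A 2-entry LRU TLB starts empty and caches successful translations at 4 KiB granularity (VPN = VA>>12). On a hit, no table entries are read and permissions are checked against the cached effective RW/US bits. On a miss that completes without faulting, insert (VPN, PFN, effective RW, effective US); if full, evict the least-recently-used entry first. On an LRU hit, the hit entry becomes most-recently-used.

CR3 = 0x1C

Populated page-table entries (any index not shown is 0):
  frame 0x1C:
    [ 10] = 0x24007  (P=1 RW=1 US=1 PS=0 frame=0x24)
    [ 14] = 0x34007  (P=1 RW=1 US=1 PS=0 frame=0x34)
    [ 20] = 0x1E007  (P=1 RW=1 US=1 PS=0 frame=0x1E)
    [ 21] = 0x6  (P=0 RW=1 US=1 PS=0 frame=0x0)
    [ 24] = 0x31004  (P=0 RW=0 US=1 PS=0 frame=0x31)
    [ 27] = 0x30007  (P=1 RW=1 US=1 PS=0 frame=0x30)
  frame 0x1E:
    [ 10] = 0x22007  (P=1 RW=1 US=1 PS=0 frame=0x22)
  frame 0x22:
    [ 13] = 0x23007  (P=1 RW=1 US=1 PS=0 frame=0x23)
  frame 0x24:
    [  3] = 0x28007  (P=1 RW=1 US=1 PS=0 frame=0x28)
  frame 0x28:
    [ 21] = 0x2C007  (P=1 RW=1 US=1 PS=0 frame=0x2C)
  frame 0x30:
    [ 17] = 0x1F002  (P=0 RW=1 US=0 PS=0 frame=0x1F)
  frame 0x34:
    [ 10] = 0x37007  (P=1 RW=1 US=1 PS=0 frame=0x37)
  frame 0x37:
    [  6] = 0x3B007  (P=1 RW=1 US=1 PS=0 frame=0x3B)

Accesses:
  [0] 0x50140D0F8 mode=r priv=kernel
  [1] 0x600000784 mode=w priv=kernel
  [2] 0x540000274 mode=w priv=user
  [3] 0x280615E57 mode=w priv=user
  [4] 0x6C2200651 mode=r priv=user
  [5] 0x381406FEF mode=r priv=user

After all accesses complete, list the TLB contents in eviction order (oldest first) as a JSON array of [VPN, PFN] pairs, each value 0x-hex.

Per-access translation:
#0 VA=0x50140D0F8 (r,kernel):
  [0] read 0x1C idx=20: raw=0x1E007 flags P=1 W=1 U=1 S=0
  [1] read 0x1E idx=10: raw=0x22007 flags P=1 W=1 U=1 S=0
  [2] read 0x22 idx=13: raw=0x23007 flags P=1 W=1 U=1 S=0
  ⇒ phys 0x230F8  [3 reads]
#1 VA=0x600000784 (w,kernel):
  [0] read 0x1C idx=24: raw=0x31004 flags P=0 W=0 U=1 S=0
  ⇒ fault: PAGE_NOT_PRESENT  — 1 lookups
#2 VA=0x540000274 (w,user):
  [0] read 0x1C idx=21: raw=0x6 flags P=0 W=1 U=1 S=0
  ⇒ fault: PAGE_NOT_PRESENT  — 1 lookups
#3 VA=0x280615E57 (w,user):
  [0] read 0x1C idx=10: raw=0x24007 flags P=1 W=1 U=1 S=0
  [1] read 0x24 idx=3: raw=0x28007 flags P=1 W=1 U=1 S=0
  [2] read 0x28 idx=21: raw=0x2C007 flags P=1 W=1 U=1 S=0
  ⇒ phys 0x2CE57  [3 reads]
#4 VA=0x6C2200651 (r,user):
  [0] read 0x1C idx=27: raw=0x30007 flags P=1 W=1 U=1 S=0
  [1] read 0x30 idx=17: raw=0x1F002 flags P=0 W=1 U=0 S=0
  ⇒ fault: PAGE_NOT_PRESENT  — 2 lookups
#5 VA=0x381406FEF (r,user):
  [0] read 0x1C idx=14: raw=0x34007 flags P=1 W=1 U=1 S=0
  [1] read 0x34 idx=10: raw=0x37007 flags P=1 W=1 U=1 S=0
  [2] read 0x37 idx=6: raw=0x3B007 flags P=1 W=1 U=1 S=0
  ⇒ phys 0x3BFEF  [3 reads]

TLB: [["0x280615", "0x2C"], ["0x381406", "0x3B"]]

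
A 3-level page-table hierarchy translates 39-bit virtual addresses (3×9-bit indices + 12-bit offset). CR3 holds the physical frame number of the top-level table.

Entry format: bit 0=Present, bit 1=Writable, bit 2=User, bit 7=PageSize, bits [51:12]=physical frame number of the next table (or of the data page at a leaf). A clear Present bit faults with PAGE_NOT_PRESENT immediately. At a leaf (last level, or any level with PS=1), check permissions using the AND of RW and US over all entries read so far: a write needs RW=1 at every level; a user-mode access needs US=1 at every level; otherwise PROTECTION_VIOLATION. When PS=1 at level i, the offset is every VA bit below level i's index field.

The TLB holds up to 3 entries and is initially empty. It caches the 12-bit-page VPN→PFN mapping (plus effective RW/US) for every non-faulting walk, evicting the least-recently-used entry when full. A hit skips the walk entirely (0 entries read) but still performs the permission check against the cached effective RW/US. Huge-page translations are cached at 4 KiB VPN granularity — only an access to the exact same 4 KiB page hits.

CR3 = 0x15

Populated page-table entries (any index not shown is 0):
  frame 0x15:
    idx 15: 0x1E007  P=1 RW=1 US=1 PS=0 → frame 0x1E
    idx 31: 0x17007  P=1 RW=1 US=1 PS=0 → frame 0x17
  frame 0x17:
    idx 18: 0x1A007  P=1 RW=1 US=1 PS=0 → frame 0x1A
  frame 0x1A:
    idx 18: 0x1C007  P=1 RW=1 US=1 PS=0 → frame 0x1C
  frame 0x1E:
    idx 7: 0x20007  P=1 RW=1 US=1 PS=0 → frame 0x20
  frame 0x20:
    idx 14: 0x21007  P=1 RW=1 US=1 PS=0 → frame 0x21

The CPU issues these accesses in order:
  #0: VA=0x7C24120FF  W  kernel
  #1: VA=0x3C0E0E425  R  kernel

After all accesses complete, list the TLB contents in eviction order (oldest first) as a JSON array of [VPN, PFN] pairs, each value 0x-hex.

Trace:
#0 VA=0x7C24120FF (w,kernel):
  L0: frame=0x15 idx=31 entry=0x17007 [P=1 RW=1 US=1 PS=0]
  L1: frame=0x17 idx=18 entry=0x1A007 [P=1 RW=1 US=1 PS=0]
  L2: frame=0x1A idx=18 entry=0x1C007 [P=1 RW=1 US=1 PS=0]
  → PA=0x1C0FF  (3 entries read)
#1 VA=0x3C0E0E425 (r,kernel):
  L0: frame=0x15 idx=15 entry=0x1E007 [P=1 RW=1 US=1 PS=0]
  L1: frame=0x1E idx=7 entry=0x20007 [P=1 RW=1 US=1 PS=0]
  L2: frame=0x20 idx=14 entry=0x21007 [P=1 RW=1 US=1 PS=0]
  → PA=0x21425  (3 entries read)

TLB: [["0x7C2412", "0x1C"], ["0x3C0E0E", "0x21"]]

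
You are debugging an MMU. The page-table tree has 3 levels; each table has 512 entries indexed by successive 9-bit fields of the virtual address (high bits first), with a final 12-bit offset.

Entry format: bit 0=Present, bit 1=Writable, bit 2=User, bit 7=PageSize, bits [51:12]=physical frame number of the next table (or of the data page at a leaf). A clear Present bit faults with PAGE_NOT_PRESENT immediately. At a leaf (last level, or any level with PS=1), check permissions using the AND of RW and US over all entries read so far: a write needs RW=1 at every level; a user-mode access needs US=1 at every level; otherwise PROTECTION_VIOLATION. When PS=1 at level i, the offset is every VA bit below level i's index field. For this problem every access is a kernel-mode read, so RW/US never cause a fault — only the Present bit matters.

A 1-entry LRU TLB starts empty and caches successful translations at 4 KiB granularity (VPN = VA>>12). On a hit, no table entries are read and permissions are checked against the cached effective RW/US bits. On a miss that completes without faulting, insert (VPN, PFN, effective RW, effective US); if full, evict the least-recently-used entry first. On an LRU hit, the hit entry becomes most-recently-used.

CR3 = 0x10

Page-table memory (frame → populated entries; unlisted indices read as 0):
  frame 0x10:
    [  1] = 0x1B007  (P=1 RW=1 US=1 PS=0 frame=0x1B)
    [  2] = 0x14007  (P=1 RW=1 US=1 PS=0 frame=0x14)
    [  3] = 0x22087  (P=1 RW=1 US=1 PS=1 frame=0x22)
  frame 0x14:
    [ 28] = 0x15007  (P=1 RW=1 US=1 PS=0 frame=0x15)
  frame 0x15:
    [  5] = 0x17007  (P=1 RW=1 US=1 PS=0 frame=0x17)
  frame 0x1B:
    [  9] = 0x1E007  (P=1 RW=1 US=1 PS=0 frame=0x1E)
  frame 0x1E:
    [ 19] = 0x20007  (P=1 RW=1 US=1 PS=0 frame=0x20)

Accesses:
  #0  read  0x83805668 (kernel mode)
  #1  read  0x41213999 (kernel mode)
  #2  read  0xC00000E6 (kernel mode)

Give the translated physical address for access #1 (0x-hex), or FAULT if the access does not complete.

Walk each access:
#0 VA=0x83805668 (r,kernel):
  L0: frame=0x10 idx=2 entry=0x14007 [P=1 RW=1 US=1 PS=0]
  L1: frame=0x14 idx=28 entry=0x15007 [P=1 RW=1 US=1 PS=0]
  L2: frame=0x15 idx=5 entry=0x17007 [P=1 RW=1 US=1 PS=0]
  ✓ 0x17668  — 3 lookups
#1 VA=0x41213999 (r,kernel):
  L0: frame=0x10 idx=1 entry=0x1B007 [P=1 RW=1 US=1 PS=0]
  L1: frame=0x1B idx=9 entry=0x1E007 [P=1 RW=1 US=1 PS=0]
  L2: frame=0x1E idx=19 entry=0x20007 [P=1 RW=1 US=1 PS=0]
  ✓ 0x20999  — 3 lookups
#2 VA=0xC00000E6 (r,kernel):
  L0: frame=0x10 idx=3 entry=0x22087 [P=1 RW=1 US=1 PS=1]
  ✓ 0x220E6 (huge @L0)  — 1 lookups

Access #1 PA: 0x20999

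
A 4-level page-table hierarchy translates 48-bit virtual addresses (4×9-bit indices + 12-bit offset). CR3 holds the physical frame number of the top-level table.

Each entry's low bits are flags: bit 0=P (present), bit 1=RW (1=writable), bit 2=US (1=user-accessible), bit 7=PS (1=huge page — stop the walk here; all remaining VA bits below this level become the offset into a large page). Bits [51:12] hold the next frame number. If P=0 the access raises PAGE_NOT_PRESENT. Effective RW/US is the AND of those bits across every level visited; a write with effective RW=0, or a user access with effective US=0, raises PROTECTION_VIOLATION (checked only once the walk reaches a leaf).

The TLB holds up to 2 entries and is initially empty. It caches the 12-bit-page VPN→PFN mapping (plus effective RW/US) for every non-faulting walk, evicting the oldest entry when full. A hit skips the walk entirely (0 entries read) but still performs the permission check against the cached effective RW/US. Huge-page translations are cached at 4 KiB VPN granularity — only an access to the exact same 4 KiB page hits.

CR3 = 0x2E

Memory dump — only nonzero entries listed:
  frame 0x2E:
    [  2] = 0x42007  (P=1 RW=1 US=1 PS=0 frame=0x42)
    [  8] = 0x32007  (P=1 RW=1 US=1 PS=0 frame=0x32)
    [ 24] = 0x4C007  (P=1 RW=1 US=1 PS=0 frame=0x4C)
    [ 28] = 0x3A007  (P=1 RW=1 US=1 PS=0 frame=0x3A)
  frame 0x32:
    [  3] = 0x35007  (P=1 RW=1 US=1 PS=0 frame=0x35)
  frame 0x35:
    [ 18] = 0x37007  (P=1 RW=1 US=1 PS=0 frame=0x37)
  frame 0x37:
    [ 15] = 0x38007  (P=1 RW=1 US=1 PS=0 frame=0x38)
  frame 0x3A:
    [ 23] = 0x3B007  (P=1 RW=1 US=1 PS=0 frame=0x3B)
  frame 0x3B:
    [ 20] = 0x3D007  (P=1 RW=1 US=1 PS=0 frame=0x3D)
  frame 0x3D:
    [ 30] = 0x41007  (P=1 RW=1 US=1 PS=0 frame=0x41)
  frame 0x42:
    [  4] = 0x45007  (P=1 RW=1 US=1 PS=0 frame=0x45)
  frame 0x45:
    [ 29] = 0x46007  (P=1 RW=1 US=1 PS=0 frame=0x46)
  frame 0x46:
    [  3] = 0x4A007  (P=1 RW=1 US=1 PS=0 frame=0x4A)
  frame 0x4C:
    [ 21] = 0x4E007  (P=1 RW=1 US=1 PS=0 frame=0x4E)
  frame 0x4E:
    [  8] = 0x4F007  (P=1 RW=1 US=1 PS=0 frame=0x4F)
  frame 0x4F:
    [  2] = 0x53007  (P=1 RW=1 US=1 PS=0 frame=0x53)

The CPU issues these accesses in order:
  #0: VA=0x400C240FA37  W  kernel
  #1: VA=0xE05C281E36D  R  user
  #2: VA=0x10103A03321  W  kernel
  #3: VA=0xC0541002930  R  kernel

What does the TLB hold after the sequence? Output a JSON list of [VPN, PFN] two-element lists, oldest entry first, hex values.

Per-access translation:
#0 VA=0x400C240FA37 (w,kernel):
  L0: frame=0x2E idx=8 entry=0x32007 [P=1 RW=1 US=1 PS=0]
  L1: frame=0x32 idx=3 entry=0x35007 [P=1 RW=1 US=1 PS=0]
  L2: frame=0x35 idx=18 entry=0x37007 [P=1 RW=1 US=1 PS=0]
  L3: frame=0x37 idx=15 entry=0x38007 [P=1 RW=1 US=1 PS=0]
  ⇒ phys 0x38A37  [4 reads]
#1 VA=0xE05C281E36D (r,user):
  L0: frame=0x2E idx=28 entry=0x3A007 [P=1 RW=1 US=1 PS=0]
  L1: frame=0x3A idx=23 entry=0x3B007 [P=1 RW=1 US=1 PS=0]
  L2: frame=0x3B idx=20 entry=0x3D007 [P=1 RW=1 US=1 PS=0]
  L3: frame=0x3D idx=30 entry=0x41007 [P=1 RW=1 US=1 PS=0]
  ⇒ phys 0x4136D  [4 reads]
#2 VA=0x10103A03321 (w,kernel):
  L0: frame=0x2E idx=2 entry=0x42007 [P=1 RW=1 US=1 PS=0]
  L1: frame=0x42 idx=4 entry=0x45007 [P=1 RW=1 US=1 PS=0]
  L2: frame=0x45 idx=29 entry=0x46007 [P=1 RW=1 US=1 PS=0]
  L3: frame=0x46 idx=3 entry=0x4A007 [P=1 RW=1 US=1 PS=0]
  ⇒ phys 0x4A321  [4 reads]
#3 VA=0xC0541002930 (r,kernel):
  L0: frame=0x2E idx=24 entry=0x4C007 [P=1 RW=1 US=1 PS=0]
  L1: frame=0x4C idx=21 entry=0x4E007 [P=1 RW=1 US=1 PS=0]
  L2: frame=0x4E idx=8 entry=0x4F007 [P=1 RW=1 US=1 PS=0]
  L3: frame=0x4F idx=2 entry=0x53007 [P=1 RW=1 US=1 PS=0]
  ⇒ phys 0x53930  [4 reads]

TLB: [["0x10103A03", "0x4A"], ["0xC0541002", "0x53"]]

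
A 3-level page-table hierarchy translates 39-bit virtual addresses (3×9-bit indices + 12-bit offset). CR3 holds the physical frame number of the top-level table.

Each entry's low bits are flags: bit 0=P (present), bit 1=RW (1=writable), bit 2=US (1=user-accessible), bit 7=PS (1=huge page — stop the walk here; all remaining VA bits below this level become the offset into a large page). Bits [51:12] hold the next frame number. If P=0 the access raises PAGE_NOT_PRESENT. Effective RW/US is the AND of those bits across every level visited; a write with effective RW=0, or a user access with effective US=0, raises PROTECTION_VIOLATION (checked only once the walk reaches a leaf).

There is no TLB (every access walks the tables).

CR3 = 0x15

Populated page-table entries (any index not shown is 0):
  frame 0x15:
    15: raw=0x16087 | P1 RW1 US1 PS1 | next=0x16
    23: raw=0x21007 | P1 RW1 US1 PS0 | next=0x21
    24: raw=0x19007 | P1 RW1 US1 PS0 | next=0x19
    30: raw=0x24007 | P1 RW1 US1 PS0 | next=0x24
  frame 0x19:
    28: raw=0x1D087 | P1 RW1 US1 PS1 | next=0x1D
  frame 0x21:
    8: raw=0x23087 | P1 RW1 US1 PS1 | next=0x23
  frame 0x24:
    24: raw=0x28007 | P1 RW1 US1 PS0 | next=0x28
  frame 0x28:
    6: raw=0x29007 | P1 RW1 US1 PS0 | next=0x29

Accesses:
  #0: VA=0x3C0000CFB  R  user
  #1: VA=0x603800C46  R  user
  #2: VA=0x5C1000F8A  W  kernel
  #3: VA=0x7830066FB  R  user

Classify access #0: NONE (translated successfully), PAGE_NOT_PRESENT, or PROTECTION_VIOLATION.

Per-access translation:
#0 VA=0x3C0000CFB (r,user):
  L0 @0x15[15] → 0x16087  P=1,RW=1,US=1,PS=1
  ✓ 0x16CFB (huge @L0)  — 1 lookups
#1 VA=0x603800C46 (r,user):
  L0 @0x15[24] → 0x19007  P=1,RW=1,US=1,PS=0
  L1 @0x19[28] → 0x1D087  P=1,RW=1,US=1,PS=1
  ✓ 0x1DC46 (huge @L1)  — 2 lookups
#2 VA=0x5C1000F8A (w,kernel):
  L0 @0x15[23] → 0x21007  P=1,RW=1,US=1,PS=0
  L1 @0x21[8] → 0x23087  P=1,RW=1,US=1,PS=1
  ✓ 0x23F8A (huge @L1)  — 2 lookups
#3 VA=0x7830066FB (r,user):
  L0 @0x15[30] → 0x24007  P=1,RW=1,US=1,PS=0
  L1 @0x24[24] → 0x28007  P=1,RW=1,US=1,PS=0
  L2 @0x28[6] → 0x29007  P=1,RW=1,US=1,PS=0
  ✓ 0x296FB  — 3 lookups

Access #0 fault: NONE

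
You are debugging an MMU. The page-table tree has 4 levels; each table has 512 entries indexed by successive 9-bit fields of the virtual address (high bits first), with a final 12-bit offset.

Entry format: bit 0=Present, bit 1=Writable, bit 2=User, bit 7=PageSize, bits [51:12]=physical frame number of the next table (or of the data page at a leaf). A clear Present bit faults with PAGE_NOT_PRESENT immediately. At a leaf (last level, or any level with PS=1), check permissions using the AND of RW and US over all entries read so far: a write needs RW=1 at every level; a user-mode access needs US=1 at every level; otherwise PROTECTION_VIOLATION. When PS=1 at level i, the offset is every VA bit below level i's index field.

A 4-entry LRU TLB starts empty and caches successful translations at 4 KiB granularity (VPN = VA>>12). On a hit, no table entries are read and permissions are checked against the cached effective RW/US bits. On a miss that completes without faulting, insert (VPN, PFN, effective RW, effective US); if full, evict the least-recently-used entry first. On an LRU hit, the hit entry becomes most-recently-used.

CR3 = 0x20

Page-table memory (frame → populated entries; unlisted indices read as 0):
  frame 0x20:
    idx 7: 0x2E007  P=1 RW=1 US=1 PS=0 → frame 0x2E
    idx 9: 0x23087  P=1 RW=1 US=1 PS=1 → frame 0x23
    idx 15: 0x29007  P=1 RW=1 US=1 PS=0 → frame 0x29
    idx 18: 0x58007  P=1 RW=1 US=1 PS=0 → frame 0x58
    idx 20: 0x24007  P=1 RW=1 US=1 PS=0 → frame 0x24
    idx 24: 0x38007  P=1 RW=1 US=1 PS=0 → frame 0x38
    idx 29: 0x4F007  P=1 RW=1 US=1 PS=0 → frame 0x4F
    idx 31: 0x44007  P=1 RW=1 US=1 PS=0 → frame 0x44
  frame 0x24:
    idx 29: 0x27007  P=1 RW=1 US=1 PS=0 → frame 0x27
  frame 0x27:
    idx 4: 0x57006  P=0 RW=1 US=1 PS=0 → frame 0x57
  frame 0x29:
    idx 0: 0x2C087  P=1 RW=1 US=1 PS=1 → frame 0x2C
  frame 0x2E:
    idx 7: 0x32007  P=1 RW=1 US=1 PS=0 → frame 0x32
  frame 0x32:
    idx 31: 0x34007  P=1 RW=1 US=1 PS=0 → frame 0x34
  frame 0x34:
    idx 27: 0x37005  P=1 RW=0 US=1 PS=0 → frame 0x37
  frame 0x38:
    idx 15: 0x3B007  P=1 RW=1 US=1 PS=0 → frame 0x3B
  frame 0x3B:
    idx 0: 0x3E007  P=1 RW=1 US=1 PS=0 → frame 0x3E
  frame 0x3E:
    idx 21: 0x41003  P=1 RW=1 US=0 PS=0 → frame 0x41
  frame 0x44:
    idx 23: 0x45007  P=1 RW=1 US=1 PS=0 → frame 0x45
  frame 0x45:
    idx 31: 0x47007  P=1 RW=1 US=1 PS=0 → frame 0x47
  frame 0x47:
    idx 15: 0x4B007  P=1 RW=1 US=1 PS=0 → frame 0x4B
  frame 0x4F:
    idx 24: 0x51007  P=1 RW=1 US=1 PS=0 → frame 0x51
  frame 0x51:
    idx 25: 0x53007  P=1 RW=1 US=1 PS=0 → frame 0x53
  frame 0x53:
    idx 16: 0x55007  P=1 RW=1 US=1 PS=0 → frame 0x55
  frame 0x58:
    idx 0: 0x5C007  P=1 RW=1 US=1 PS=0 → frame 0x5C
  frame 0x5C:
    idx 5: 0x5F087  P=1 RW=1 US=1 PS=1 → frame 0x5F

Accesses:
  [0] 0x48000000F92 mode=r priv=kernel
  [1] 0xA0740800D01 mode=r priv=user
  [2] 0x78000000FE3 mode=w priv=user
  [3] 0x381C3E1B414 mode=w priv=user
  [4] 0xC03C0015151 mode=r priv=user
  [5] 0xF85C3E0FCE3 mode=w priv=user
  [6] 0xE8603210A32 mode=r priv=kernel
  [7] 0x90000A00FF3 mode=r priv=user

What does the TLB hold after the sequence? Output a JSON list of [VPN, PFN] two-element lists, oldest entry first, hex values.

Walk each access:
#0 VA=0x48000000F92 (r,kernel):
  [0] read 0x20 idx=9: raw=0x23087 flags P=1 W=1 U=1 S=1
  ✓ 0x23F92 (huge @L0)  — 1 lookups
#1 VA=0xA0740800D01 (r,user):
  [0] read 0x20 idx=20: raw=0x24007 flags P=1 W=1 U=1 S=0
  [1] read 0x24 idx=29: raw=0x27007 flags P=1 W=1 U=1 S=0
  [2] read 0x27 idx=4: raw=0x57006 flags P=0 W=1 U=1 S=0
  ✗ PAGE_NOT_PRESENT  [3 reads]
#2 VA=0x78000000FE3 (w,user):
  [0] read 0x20 idx=15: raw=0x29007 flags P=1 W=1 U=1 S=0
  [1] read 0x29 idx=0: raw=0x2C087 flags P=1 W=1 U=1 S=1
  ✓ 0x2CFE3 (huge @L1)  — 2 lookups
#3 VA=0x381C3E1B414 (w,user):
  [0] read 0x20 idx=7: raw=0x2E007 flags P=1 W=1 U=1 S=0
  [1] read 0x2E idx=7: raw=0x32007 flags P=1 W=1 U=1 S=0
  [2] read 0x32 idx=31: raw=0x34007 flags P=1 W=1 U=1 S=0
  [3] read 0x34 idx=27: raw=0x37005 flags P=1 W=0 U=1 S=0
  ✗ PROTECTION_VIOLATION  [4 reads]
#4 VA=0xC03C0015151 (r,user):
  [0] read 0x20 idx=24: raw=0x38007 flags P=1 W=1 U=1 S=0
  [1] read 0x38 idx=15: raw=0x3B007 flags P=1 W=1 U=1 S=0
  [2] read 0x3B idx=0: raw=0x3E007 flags P=1 W=1 U=1 S=0
  [3] read 0x3E idx=21: raw=0x41003 flags P=1 W=1 U=0 S=0
  ✗ PROTECTION_VIOLATION  [4 reads]
#5 VA=0xF85C3E0FCE3 (w,user):
  [0] read 0x20 idx=31: raw=0x44007 flags P=1 W=1 U=1 S=0
  [1] read 0x44 idx=23: raw=0x45007 flags P=1 W=1 U=1 S=0
  [2] read 0x45 idx=31: raw=0x47007 flags P=1 W=1 U=1 S=0
  [3] read 0x47 idx=15: raw=0x4B007 flags P=1 W=1 U=1 S=0
  ✓ 0x4BCE3  — 4 lookups
#6 VA=0xE8603210A32 (r,kernel):
  [0] read 0x20 idx=29: raw=0x4F007 flags P=1 W=1 U=1 S=0
  [1] read 0x4F idx=24: raw=0x51007 flags P=1 W=1 U=1 S=0
  [2] read 0x51 idx=25: raw=0x53007 flags P=1 W=1 U=1 S=0
  [3] read 0x53 idx=16: raw=0x55007 flags P=1 W=1 U=1 S=0
  ✓ 0x55A32  — 4 lookups
#7 VA=0x90000A00FF3 (r,user):
  [0] read 0x20 idx=18: raw=0x58007 flags P=1 W=1 U=1 S=0
  [1] read 0x58 idx=0: raw=0x5C007 flags P=1 W=1 U=1 S=0
  [2] read 0x5C idx=5: raw=0x5F087 flags P=1 W=1 U=1 S=1
  ✓ 0x5FFF3 (huge @L2)  — 3 lookups

TLB: [["0x78000000", "0x2C"], ["0xF85C3E0F", "0x4B"], ["0xE8603210", "0x55"], ["0x90000A00", "0x5F"]]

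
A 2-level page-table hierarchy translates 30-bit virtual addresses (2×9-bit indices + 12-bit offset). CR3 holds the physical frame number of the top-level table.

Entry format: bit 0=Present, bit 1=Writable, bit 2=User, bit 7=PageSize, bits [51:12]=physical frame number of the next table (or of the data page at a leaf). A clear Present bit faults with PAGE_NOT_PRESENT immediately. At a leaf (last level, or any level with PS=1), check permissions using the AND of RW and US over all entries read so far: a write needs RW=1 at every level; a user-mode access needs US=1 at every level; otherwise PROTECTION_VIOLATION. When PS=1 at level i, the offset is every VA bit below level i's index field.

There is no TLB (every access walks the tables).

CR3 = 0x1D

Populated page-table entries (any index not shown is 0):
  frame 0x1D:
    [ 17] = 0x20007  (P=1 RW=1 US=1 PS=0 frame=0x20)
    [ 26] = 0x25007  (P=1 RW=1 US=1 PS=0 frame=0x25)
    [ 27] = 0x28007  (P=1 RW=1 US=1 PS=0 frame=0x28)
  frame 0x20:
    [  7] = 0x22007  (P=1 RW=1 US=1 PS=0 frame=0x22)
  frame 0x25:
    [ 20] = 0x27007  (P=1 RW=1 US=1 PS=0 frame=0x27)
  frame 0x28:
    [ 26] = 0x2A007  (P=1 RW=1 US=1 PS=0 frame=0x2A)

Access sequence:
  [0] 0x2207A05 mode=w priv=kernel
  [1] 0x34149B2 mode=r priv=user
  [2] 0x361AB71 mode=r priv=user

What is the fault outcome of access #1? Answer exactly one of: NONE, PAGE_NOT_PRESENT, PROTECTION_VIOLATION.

Per-access translation:
#0 VA=0x2207A05 (w,kernel):
  lvl0: tbl 0x1D, slot 17 ⇒ 0x20007 (P1/RW1/US1/PS0)
  lvl1: tbl 0x20, slot 7 ⇒ 0x22007 (P1/RW1/US1/PS0)
  ✓ 0x22A05  — 2 lookups
#1 VA=0x34149B2 (r,user):
  lvl0: tbl 0x1D, slot 26 ⇒ 0x25007 (P1/RW1/US1/PS0)
  lvl1: tbl 0x25, slot 20 ⇒ 0x27007 (P1/RW1/US1/PS0)
  ✓ 0x279B2  — 2 lookups
#2 VA=0x361AB71 (r,user):
  lvl0: tbl 0x1D, slot 27 ⇒ 0x28007 (P1/RW1/US1/PS0)
  lvl1: tbl 0x28, slot 26 ⇒ 0x2A007 (P1/RW1/US1/PS0)
  ✓ 0x2AB71  — 2 lookups

Access #1 fault: NONE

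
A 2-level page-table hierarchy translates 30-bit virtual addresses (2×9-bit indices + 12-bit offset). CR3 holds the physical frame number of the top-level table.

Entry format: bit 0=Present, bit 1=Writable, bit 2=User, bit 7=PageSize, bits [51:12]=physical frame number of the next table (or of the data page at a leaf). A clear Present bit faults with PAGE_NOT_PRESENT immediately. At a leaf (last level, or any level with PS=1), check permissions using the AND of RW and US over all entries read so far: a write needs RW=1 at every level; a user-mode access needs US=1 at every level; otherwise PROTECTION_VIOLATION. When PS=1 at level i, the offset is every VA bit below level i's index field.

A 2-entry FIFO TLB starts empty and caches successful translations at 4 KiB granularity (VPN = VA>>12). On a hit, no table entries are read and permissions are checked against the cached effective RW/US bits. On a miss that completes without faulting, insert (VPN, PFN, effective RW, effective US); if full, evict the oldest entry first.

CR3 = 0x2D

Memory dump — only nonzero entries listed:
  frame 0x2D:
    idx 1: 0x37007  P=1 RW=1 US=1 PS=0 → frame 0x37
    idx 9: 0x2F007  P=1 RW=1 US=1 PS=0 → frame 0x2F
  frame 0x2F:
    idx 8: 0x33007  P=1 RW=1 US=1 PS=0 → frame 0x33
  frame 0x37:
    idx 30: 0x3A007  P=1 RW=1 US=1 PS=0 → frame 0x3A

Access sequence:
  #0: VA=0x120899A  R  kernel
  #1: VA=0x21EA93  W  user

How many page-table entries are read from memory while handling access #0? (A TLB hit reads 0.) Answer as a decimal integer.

Trace:
#0 VA=0x120899A (r,kernel):
  L0: frame=0x2D idx=9 entry=0x2F007 [P=1 RW=1 US=1 PS=0]
  L1: frame=0x2F idx=8 entry=0x33007 [P=1 RW=1 US=1 PS=0]
  ✓ 0x3399A  — 2 lookups
#1 VA=0x21EA93 (w,user):
  L0: frame=0x2D idx=1 entry=0x37007 [P=1 RW=1 US=1 PS=0]
  L1: frame=0x37 idx=30 entry=0x3A007 [P=1 RW=1 US=1 PS=0]
  ✓ 0x3AA93  — 2 lookups

Entries read for #0: 2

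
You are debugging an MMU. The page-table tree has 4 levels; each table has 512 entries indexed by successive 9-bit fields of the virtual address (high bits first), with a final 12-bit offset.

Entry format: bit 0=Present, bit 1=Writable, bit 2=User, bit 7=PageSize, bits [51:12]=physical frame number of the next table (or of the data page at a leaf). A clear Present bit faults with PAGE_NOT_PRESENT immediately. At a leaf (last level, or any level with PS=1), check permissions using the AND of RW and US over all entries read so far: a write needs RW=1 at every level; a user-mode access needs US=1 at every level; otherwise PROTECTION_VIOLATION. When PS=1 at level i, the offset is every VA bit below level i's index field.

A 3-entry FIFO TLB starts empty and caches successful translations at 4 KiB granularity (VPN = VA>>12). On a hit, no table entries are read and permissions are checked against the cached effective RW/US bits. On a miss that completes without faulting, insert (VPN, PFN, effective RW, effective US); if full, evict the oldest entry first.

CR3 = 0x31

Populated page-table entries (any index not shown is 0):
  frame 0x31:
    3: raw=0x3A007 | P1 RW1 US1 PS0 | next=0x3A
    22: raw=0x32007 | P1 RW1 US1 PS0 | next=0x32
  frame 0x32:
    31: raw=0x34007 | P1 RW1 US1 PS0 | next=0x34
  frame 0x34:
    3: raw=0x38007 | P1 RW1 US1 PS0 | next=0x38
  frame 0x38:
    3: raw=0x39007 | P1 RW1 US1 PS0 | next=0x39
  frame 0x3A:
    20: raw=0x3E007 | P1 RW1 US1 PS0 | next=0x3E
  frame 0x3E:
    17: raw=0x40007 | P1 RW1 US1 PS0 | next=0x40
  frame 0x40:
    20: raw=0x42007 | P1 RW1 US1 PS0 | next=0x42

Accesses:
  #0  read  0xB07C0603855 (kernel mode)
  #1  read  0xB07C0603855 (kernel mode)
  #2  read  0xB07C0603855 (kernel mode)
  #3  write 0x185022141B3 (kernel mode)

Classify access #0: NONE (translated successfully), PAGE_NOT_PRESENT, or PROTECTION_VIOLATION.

Walk each access:
#0 VA=0xB07C0603855 (r,kernel):
  [0] read 0x31 idx=22: raw=0x32007 flags P=1 W=1 U=1 S=0
  [1] read 0x32 idx=31: raw=0x34007 flags P=1 W=1 U=1 S=0
  [2] read 0x34 idx=3: raw=0x38007 flags P=1 W=1 U=1 S=0
  [3] read 0x38 idx=3: raw=0x39007 flags P=1 W=1 U=1 S=0
  ⇒ phys 0x39855  [4 reads]
#1 VA=0xB07C0603855 (r,kernel):
  TLB hit vpn=0xB07C0603 → PA=0x39855
#2 VA=0xB07C0603855 (r,kernel):
  TLB hit vpn=0xB07C0603 → PA=0x39855
#3 VA=0x185022141B3 (w,kernel):
  [0] read 0x31 idx=3: raw=0x3A007 flags P=1 W=1 U=1 S=0
  [1] read 0x3A idx=20: raw=0x3E007 flags P=1 W=1 U=1 S=0
  [2] read 0x3E idx=17: raw=0x40007 flags P=1 W=1 U=1 S=0
  [3] read 0x40 idx=20: raw=0x42007 flags P=1 W=1 U=1 S=0
  ⇒ phys 0x421B3  [4 reads]

Access #0 fault: NONE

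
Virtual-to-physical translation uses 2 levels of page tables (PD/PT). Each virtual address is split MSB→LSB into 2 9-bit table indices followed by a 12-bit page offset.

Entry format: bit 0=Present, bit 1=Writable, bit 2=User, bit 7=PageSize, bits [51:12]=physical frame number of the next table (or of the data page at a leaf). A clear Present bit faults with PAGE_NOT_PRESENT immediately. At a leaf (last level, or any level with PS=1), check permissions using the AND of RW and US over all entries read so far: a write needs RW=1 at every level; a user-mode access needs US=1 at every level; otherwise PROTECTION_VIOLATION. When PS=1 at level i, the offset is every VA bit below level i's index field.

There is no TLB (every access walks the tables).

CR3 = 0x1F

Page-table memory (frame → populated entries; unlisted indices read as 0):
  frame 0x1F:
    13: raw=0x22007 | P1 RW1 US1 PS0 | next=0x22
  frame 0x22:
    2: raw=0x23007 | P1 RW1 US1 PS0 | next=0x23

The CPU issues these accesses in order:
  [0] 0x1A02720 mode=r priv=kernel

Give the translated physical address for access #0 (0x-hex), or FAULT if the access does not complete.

Walk each access:
#0 VA=0x1A02720 (r,kernel):
  L0: frame=0x1F idx=13 entry=0x22007 [P=1 RW=1 US=1 PS=0]
  L1: frame=0x22 idx=2 entry=0x23007 [P=1 RW=1 US=1 PS=0]
  ✓ 0x23720  — 2 lookups

Access #0 PA: 0x23720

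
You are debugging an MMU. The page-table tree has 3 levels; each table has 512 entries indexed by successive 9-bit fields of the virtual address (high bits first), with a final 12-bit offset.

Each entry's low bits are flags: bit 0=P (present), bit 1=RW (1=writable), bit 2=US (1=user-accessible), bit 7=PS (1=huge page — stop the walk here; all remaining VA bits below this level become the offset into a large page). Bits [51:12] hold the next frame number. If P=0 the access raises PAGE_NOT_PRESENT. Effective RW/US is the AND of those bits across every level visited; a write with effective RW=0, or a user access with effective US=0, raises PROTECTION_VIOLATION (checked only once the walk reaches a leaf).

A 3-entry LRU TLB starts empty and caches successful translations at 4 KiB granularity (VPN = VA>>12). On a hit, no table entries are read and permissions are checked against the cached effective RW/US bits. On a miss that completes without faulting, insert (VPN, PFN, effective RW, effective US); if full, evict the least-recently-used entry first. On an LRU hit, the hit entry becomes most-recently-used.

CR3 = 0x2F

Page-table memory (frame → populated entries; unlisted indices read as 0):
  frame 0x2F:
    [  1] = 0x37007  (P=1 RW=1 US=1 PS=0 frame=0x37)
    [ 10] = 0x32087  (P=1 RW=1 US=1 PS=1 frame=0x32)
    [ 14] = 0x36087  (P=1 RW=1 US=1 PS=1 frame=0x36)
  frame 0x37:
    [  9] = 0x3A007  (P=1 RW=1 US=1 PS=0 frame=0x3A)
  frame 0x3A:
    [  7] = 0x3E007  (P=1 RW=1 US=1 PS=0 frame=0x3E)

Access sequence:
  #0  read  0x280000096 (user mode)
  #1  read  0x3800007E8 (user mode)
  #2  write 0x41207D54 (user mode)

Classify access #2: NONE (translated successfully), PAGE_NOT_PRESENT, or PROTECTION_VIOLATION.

Per-access translation:
#0 VA=0x280000096 (r,user):
  [0] read 0x2F idx=10: raw=0x32087 flags P=1 W=1 U=1 S=1
  ✓ 0x32096 (huge @L0)  — 1 lookups
#1 VA=0x3800007E8 (r,user):
  [0] read 0x2F idx=14: raw=0x36087 flags P=1 W=1 U=1 S=1
  ✓ 0x367E8 (huge @L0)  — 1 lookups
#2 VA=0x41207D54 (w,user):
  [0] read 0x2F idx=1: raw=0x37007 flags P=1 W=1 U=1 S=0
  [1] read 0x37 idx=9: raw=0x3A007 flags P=1 W=1 U=1 S=0
  [2] read 0x3A idx=7: raw=0x3E007 flags P=1 W=1 U=1 S=0
  ✓ 0x3ED54  — 3 lookups

Access #2 fault: NONE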